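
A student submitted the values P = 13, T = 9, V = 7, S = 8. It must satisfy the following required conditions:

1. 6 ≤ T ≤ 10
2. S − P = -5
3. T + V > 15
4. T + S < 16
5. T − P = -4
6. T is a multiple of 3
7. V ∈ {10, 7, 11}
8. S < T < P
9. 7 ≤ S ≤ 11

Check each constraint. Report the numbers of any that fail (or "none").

No — constraint 4 is not satisfied.

1. T = 9 lies in [6, 10] — holds.
2. S − P = 8 − 13 = -5 — holds.
3. T + V = 9 + 7 = 16; 16 > 15 — holds.
4. T + S = 9 + 8 = 17; 17 ≥ 16, bound 16 not met — does not hold.
5. T − P = 9 − 13 = -4 — holds.
6. 9 / 3 = 3, so 3 divides 9 — holds.
7. V = 7 is in {10, 7, 11} — holds.
8. values 8 < 9 < 13 — holds.
9. S = 8 lies in [7, 11] — holds.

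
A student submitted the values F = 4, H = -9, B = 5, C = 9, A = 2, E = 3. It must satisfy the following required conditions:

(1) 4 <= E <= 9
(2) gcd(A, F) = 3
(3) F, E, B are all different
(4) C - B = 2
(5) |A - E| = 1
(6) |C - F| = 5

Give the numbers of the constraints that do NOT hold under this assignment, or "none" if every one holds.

The assignment fails constraints 1, 2, 4.

(1) E = 3 is outside [4, 9]  fails
(2) gcd(2, 4) = 2, not 3  fails
(3) values 4, 3, 5 are pairwise distinct  holds
(4) C - B = 9 - 5 = 4, not 2  fails
(5) |2 - 3| = 1  holds
(6) |9 - 4| = 5  holds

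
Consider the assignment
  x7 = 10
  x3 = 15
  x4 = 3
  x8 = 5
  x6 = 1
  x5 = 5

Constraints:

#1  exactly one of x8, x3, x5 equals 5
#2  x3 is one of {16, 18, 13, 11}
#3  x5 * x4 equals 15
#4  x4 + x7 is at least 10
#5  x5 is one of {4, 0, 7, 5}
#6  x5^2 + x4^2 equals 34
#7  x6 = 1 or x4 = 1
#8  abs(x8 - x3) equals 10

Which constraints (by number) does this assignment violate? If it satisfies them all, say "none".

No — constraints 1 and 2 are not satisfied.

#1 x8=5, x3=15, x5=5; 2 of them equal 5, not exactly one — violated.
#2 x3 = 15 is not in {16, 18, 13, 11} — violated.
#3 x5 * x4 = 5 * 3 = 15 — satisfied.
#4 x4 + x7 = 3 + 10 = 13; 13 ≥ 10 — satisfied.
#5 x5 = 5 is in {4, 0, 7, 5} — satisfied.
#6 x5^2 + x4^2 = 5^2 + 3^2 = 25 + 9 = 34 — satisfied.
#7 x6 = 1 = 1 (first disjunct) — satisfied.
#8 abs(5 - 15) = 10 — satisfied.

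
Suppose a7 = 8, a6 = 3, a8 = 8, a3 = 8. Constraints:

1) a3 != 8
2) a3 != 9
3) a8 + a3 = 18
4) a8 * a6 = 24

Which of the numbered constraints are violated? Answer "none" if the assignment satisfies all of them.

No — constraints 1, 3 are not satisfied.

1) a3 = 8, but 8 is required to differ — does not hold.
2) a3 = 8, and 8 ≠ 9 — holds.
3) a8 + a3 = 8 + 8 = 16, not 18 — does not hold.
4) a8 * a6 = 8 * 3 = 24 — holds.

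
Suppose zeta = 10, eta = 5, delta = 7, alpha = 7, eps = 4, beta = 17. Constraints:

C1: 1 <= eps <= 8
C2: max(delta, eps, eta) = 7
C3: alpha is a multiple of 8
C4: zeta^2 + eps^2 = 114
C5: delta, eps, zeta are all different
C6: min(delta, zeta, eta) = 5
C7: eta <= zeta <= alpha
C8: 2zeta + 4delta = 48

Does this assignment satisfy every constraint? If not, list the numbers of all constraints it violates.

Constraints 3, 4, 7 do not hold.

C1: eps = 4 lies in [1, 8] — satisfied.
C2: max(7, 4, 5) = 7 — satisfied.
C3: 7 = 8*0 + 7, so 8 does not divide 7 — violated.
C4: zeta^2 + eps^2 = 10^2 + 4^2 = 100 + 16 = 116, not 114 — violated.
C5: values 7, 4, 10 are pairwise distinct — satisfied.
C6: min(7, 10, 5) = 5 — satisfied.
C7: values 5, 10, 7; zeta = 10 is not <= alpha = 7 — violated.
C8: 2zeta + 4delta = 2(10) + 4(7) = 48 — satisfied.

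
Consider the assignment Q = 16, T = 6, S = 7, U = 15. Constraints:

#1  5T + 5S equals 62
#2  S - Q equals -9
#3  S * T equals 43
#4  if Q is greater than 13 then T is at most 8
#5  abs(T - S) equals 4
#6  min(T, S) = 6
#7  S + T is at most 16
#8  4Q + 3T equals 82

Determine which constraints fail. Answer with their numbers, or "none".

#1 5T + 5S = 5(6) + 5(7) = 65, not 62  ✗
#2 S - Q = 7 - 16 = -9  ✓
#3 S * T = 7 * 6 = 42, not 43  ✗
#4 Q = 16 > 13, so we need T ≤ 8; T = 6 ≤ 8  ✓
#5 abs(6 - 7) = 1, not 4  ✗
#6 min(6, 7) = 6  ✓
#7 S + T = 7 + 6 = 13; 13 ≤ 16  ✓
#8 4Q + 3T = 4(16) + 3(6) = 82  ✓

No — constraints 1, 3, 5 are not satisfied.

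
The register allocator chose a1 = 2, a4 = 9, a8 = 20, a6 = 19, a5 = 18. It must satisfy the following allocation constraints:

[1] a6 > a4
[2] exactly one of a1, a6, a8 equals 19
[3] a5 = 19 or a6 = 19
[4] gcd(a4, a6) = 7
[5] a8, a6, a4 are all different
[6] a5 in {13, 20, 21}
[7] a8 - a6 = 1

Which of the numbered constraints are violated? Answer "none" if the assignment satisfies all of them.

[1] a6 = 19, a4 = 9; 19 > 9 — holds.
[2] a1=2, a6=19, a8=20; 1 of them equals 19 — holds.
[3] a5 = 18 ≠ 19, but a6 = 19 = 19 (second disjunct) — holds.
[4] gcd(9, 19) = 1, not 7 — does not hold.
[5] values 20, 19, 9 are pairwise distinct — holds.
[6] a5 = 18 is not in {13, 20, 21} — does not hold.
[7] a8 - a6 = 20 - 19 = 1 — holds.

No — constraints 4 and 6 are not satisfied.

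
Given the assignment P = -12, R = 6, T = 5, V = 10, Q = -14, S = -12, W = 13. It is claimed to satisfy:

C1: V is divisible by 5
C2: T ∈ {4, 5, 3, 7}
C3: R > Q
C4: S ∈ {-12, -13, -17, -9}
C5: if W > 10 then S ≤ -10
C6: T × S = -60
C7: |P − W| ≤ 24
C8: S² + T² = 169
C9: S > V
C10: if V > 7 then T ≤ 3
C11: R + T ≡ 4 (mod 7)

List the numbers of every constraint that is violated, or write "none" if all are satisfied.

The assignment fails constraints 7, 9, and 10.

C1: 10 / 5 = 2, so 5 divides 10 — holds.
C2: T = 5 is in {4, 5, 3, 7} — holds.
C3: R = 6, Q = -14; 6 > -14 — holds.
C4: S = -12 is in {-12, -13, -17, -9} — holds.
C5: W = 13 > 10, so we need S ≤ -10; S = -12 ≤ -10 — holds.
C6: T × S = 5 × (-12) = -60 — holds.
C7: |-12 − 13| = 25; 25 > 24, exceeds bound 24 — does not hold.
C8: S² + T² = (-12)² + 5² = 144 + 25 = 169 — holds.
C9: S = -12, V = 10; -12 ≤ 10 (want >) — does not hold.
C10: V = 10 > 7, so we need T ≤ 3; but T = 5 > 3 — does not hold.
C11: R + T = 11; 11 mod 7 = 4 — holds.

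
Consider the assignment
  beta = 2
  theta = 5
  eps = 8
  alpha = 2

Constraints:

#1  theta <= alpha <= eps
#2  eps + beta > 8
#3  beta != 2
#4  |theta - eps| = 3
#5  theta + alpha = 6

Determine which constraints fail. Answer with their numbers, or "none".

#1 values 5, 2, 8; theta = 5 is not <= alpha = 2 — fails.
#2 eps + beta = 8 + 2 = 10; 10 > 8 — holds.
#3 beta = 2, but 2 is required to differ — fails.
#4 |5 - 8| = 3 — holds.
#5 theta + alpha = 5 + 2 = 7, not 6 — fails.

Constraints 1, 3, 5 do not hold.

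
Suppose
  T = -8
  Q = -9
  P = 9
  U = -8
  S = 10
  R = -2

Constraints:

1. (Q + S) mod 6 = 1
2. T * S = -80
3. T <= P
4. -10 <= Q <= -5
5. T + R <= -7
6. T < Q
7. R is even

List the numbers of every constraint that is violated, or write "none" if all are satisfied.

The assignment fails constraint 6.

1. Q + S = 1; 1 mod 6 = 1 — holds.
2. T * S = -8 * 10 = -80 — holds.
3. T = -8, P = 9; -8 ≤ 9 — holds.
4. Q = -9 lies in [-10, -5] — holds.
5. T + R = -8 + (-2) = -10; -10 ≤ -7 — holds.
6. T = -8, Q = -9; -8 ≥ -9 (want <) — does not hold.
7. R = -2 is even — holds.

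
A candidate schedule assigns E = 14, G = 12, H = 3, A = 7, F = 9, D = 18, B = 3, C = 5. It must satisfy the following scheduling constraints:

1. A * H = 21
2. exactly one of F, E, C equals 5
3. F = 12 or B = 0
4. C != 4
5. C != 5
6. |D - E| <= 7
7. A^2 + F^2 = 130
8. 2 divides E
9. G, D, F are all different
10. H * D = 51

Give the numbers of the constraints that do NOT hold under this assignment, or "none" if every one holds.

No — constraints 3, 5, and 10 are not satisfied.

1. A * H = 7 * 3 = 21 — OK.
2. F=9, E=14, C=5; 1 of them equals 5 — OK.
3. F = 9 ≠ 12 and B = 3 ≠ 0; both disjuncts false — violated.
4. C = 5, and 5 ≠ 4 — OK.
5. C = 5, but 5 is required to differ — violated.
6. |18 - 14| = 4; 4 ≤ 7 — OK.
7. A^2 + F^2 = 7^2 + 9^2 = 49 + 81 = 130 — OK.
8. 14 / 2 = 7, so 2 divides 14 — OK.
9. values 12, 18, 9 are pairwise distinct — OK.
10. H * D = 3 * 18 = 54, not 51 — violated.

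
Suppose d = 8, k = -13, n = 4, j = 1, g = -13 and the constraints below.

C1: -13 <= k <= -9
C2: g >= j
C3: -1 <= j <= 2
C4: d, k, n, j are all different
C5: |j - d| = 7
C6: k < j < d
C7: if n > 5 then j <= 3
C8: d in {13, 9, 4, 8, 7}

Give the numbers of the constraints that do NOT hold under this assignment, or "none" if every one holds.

Constraint 2 does not hold.

C1: k = -13 lies in [-13, -9] — OK.
C2: g = -13, j = 1; -13 < 1 (want ≥) — violated.
C3: j = 1 lies in [-1, 2] — OK.
C4: values 8, -13, 4, 1 are pairwise distinct — OK.
C5: |1 - 8| = 7 — OK.
C6: values -13 < 1 < 8 — OK.
C7: n = 4, not > 5; antecedent false, conditional vacuously true — OK.
C8: d = 8 is in {13, 9, 4, 8, 7} — OK.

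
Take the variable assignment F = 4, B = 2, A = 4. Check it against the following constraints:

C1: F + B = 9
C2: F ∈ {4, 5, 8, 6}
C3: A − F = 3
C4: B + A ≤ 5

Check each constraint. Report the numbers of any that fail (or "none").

C1: F + B = 4 + 2 = 6, not 9  false
C2: F = 4 is in {4, 5, 8, 6}  true
C3: A − F = 4 − 4 = 0, not 3  false
C4: B + A = 2 + 4 = 6; 6 > 5, bound 5 not met  false

Constraints 1, 3, and 4 do not hold.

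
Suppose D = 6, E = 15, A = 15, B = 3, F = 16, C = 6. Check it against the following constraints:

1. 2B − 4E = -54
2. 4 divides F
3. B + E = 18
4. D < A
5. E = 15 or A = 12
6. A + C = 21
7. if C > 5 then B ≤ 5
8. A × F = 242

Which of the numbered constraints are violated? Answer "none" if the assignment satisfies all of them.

Constraint 8 does not hold.

1. 2B − 4E = 2(3) − 4(15) = -54  true
2. 16 / 4 = 4, so 4 divides 16  true
3. B + E = 3 + 15 = 18  true
4. D = 6, A = 15; 6 < 15  true
5. E = 15 = 15 (first disjunct)  true
6. A + C = 15 + 6 = 21  true
7. C = 6 > 5, so we need B ≤ 5; B = 3 ≤ 5  true
8. A × F = 15 × 16 = 240, not 242  false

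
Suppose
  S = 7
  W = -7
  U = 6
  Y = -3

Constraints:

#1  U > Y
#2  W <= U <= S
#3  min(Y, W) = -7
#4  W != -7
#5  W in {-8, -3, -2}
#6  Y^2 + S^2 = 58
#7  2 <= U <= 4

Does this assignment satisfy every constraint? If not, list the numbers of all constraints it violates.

#1 U = 6, Y = -3; 6 > -3  holds
#2 values -7 <= 6 <= 7  holds
#3 min(-3, -7) = -7  holds
#4 W = -7, but -7 is required to differ  fails
#5 W = -7 is not in {-8, -3, -2}  fails
#6 Y^2 + S^2 = (-3)^2 + 7^2 = 9 + 49 = 58  holds
#7 U = 6 is outside [2, 4]  fails

Constraints 4, 5, and 7 do not hold.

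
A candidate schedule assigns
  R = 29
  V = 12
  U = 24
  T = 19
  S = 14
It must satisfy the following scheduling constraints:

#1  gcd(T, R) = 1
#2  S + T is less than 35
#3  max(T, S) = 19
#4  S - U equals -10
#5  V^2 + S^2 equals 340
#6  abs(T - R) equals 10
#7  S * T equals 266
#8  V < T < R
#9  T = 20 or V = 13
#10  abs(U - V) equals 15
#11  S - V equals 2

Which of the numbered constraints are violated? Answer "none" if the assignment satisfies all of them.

No — constraints 9 and 10 are not satisfied.

#1 gcd(19, 29) = 1  true
#2 S + T = 14 + 19 = 33; 33 < 35  true
#3 max(19, 14) = 19  true
#4 S - U = 14 - 24 = -10  true
#5 V^2 + S^2 = 12^2 + 14^2 = 144 + 196 = 340  true
#6 abs(19 - 29) = 10  true
#7 S * T = 14 * 19 = 266  true
#8 values 12 < 19 < 29  true
#9 T = 19 ≠ 20 and V = 12 ≠ 13; both disjuncts false  false
#10 abs(24 - 12) = 12, not 15  false
#11 S - V = 14 - 12 = 2  true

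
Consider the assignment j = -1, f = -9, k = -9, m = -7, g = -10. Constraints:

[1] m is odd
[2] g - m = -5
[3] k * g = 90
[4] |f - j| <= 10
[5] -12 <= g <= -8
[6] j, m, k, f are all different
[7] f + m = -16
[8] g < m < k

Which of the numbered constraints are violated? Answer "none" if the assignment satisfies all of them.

[1] m = -7 is odd — satisfied.
[2] g - m = -10 - (-7) = -3, not -5 — violated.
[3] k * g = -9 * (-10) = 90 — satisfied.
[4] |-9 - (-1)| = 8; 8 ≤ 10 — satisfied.
[5] g = -10 lies in [-12, -8] — satisfied.
[6] k = f = -9, not all different — violated.
[7] f + m = -9 + (-7) = -16 — satisfied.
[8] values -10, -7, -9; m = -7 is not < k = -9 — violated.

Constraints 2, 6, 8 are violated.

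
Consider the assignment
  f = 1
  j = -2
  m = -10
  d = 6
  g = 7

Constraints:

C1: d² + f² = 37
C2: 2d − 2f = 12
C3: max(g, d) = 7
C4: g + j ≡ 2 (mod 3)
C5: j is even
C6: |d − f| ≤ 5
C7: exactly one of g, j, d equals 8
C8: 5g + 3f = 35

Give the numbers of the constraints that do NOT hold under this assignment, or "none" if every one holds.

Constraints 2, 7, 8 do not hold.

C1: d² + f² = 6² + 1² = 36 + 1 = 37  ✔
C2: 2d − 2f = 2(6) − 2(1) = 10, not 12  ✘
C3: max(7, 6) = 7  ✔
C4: g + j = 5; 5 mod 3 = 2  ✔
C5: j = -2 is even  ✔
C6: |6 − 1| = 5; 5 ≤ 5  ✔
C7: g=7, j=-2, d=6; 0 of them equal 8, not exactly one  ✘
C8: 5g + 3f = 5(7) + 3(1) = 38, not 35  ✘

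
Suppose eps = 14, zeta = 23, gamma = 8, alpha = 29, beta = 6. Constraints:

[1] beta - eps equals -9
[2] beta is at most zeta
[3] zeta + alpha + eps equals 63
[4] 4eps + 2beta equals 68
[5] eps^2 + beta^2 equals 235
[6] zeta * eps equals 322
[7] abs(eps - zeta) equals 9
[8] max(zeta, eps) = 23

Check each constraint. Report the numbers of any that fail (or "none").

[1] beta - eps = 6 - 14 = -8, not -9  ✗
[2] beta = 6, zeta = 23; 6 ≤ 23  ✓
[3] zeta + alpha + eps = 23 + 29 + 14 = 66, not 63  ✗
[4] 4eps + 2beta = 4(14) + 2(6) = 68  ✓
[5] eps^2 + beta^2 = 14^2 + 6^2 = 196 + 36 = 232, not 235  ✗
[6] zeta * eps = 23 * 14 = 322  ✓
[7] abs(14 - 23) = 9  ✓
[8] max(23, 14) = 23  ✓

Violated: 1, 3, 5.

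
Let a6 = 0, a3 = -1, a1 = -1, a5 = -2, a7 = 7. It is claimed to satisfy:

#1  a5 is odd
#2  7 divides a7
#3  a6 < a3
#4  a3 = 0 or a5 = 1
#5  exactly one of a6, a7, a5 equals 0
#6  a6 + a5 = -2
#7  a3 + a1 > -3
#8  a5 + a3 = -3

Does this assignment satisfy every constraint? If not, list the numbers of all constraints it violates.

Violated: 1, 3, 4.

#1 a5 = -2 is even  false
#2 7 / 7 = 1, so 7 divides 7  true
#3 a6 = 0, a3 = -1; 0 ≥ -1 (want <)  false
#4 a3 = -1 ≠ 0 and a5 = -2 ≠ 1; both disjuncts false  false
#5 a6=0, a7=7, a5=-2; 1 of them equals 0  true
#6 a6 + a5 = 0 + (-2) = -2  true
#7 a3 + a1 = -1 + (-1) = -2; -2 > -3  true
#8 a5 + a3 = -2 + (-1) = -3  true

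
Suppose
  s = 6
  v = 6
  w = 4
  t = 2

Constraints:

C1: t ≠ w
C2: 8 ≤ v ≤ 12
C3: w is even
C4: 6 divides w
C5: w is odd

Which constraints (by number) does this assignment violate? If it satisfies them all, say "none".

C1: t = 2, w = 4; distinct  ✔
C2: v = 6 is outside [8, 12]  ✘
C3: w = 4 is even  ✔
C4: 4 = 6×0 + 4, so 6 does not divide 4  ✘
C5: w = 4 is even  ✘

The assignment fails constraints 2, 4, and 5.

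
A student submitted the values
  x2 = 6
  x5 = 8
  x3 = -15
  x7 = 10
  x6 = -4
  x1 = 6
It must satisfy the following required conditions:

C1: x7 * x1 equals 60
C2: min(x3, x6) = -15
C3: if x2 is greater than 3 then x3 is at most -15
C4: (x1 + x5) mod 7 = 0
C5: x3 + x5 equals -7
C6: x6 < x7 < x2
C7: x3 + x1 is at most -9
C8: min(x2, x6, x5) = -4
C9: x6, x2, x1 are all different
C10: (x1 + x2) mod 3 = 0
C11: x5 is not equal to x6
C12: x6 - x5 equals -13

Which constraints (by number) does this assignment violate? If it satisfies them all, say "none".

C1: x7 * x1 = 10 * 6 = 60 — OK.
C2: min(-15, -4) = -15 — OK.
C3: x2 = 6 > 3, so we need x3 ≤ -15; x3 = -15 ≤ -15 — OK.
C4: x1 + x5 = 14; 14 mod 7 = 0 — OK.
C5: x3 + x5 = -15 + 8 = -7 — OK.
C6: values -4, 10, 6; x7 = 10 is not < x2 = 6 — violated.
C7: x3 + x1 = -15 + 6 = -9; -9 ≤ -9 — OK.
C8: min(6, -4, 8) = -4 — OK.
C9: x2 = x1 = 6, not all different — violated.
C10: x1 + x2 = 12; 12 mod 3 = 0 — OK.
C11: x5 = 8, x6 = -4; distinct — OK.
C12: x6 - x5 = -4 - 8 = -12, not -13 — violated.

The assignment fails constraints 6, 9, and 12.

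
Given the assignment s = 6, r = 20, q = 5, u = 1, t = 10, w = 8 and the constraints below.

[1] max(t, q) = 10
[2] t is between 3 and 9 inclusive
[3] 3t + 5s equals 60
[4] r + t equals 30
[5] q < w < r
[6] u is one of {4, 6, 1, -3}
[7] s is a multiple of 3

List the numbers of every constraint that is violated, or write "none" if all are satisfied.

[1] max(10, 5) = 10  holds
[2] t = 10 is outside [3, 9]  fails
[3] 3t + 5s = 3(10) + 5(6) = 60  holds
[4] r + t = 20 + 10 = 30  holds
[5] values 5 < 8 < 20  holds
[6] u = 1 is in {4, 6, 1, -3}  holds
[7] 6 / 3 = 2, so 3 divides 6  holds

Constraint 2 is violated.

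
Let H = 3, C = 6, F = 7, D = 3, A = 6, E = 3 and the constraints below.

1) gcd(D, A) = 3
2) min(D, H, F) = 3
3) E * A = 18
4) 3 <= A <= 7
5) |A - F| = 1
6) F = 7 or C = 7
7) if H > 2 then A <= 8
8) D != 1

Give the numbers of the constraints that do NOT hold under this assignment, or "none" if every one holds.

The assignment satisfies every constraint.

1) gcd(3, 6) = 3  OK
2) min(3, 3, 7) = 3  OK
3) E * A = 3 * 6 = 18  OK
4) A = 6 lies in [3, 7]  OK
5) |6 - 7| = 1  OK
6) F = 7 = 7 (first disjunct)  OK
7) H = 3 > 2, so we need A ≤ 8; A = 6 ≤ 8  OK
8) D = 3, and 3 ≠ 1  OK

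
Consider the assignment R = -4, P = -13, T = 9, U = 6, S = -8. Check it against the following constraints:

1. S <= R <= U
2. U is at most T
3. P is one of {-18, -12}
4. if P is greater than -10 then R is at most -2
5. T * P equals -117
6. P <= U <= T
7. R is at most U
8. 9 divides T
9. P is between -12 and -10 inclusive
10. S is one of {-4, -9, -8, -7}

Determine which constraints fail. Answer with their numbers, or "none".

The assignment fails constraints 3 and 9.

1. values -8 <= -4 <= 6 — holds.
2. U = 6, T = 9; 6 ≤ 9 — holds.
3. P = -13 is not in {-18, -12} — fails.
4. P = -13, not > -10; antecedent false, conditional vacuously true — holds.
5. T * P = 9 * (-13) = -117 — holds.
6. values -13 <= 6 <= 9 — holds.
7. R = -4, U = 6; -4 ≤ 6 — holds.
8. 9 / 9 = 1, so 9 divides 9 — holds.
9. P = -13 is outside [-12, -10] — fails.
10. S = -8 is in {-4, -9, -8, -7} — holds.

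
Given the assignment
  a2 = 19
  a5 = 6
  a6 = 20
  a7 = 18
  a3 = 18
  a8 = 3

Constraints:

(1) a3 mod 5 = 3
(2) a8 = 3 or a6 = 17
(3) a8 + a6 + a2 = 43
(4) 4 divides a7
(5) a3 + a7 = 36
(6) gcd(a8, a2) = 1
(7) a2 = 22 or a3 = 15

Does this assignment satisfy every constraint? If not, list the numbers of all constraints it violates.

Constraints 3, 4, 7 do not hold.

(1) 18 mod 5 = 3 — holds.
(2) a8 = 3 = 3 (first disjunct) — holds.
(3) a8 + a6 + a2 = 3 + 20 + 19 = 42, not 43 — does not hold.
(4) 18 = 4×4 + 2, so 4 does not divide 18 — does not hold.
(5) a3 + a7 = 18 + 18 = 36 — holds.
(6) gcd(3, 19) = 1 — holds.
(7) a2 = 19 ≠ 22 and a3 = 18 ≠ 15; both disjuncts false — does not hold.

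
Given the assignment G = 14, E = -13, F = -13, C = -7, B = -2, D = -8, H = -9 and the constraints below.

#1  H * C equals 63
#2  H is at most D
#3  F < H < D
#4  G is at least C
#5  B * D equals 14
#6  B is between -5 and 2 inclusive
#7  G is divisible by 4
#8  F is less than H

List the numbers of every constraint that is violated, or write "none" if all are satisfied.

#1 H * C = -9 * (-7) = 63 — holds.
#2 H = -9, D = -8; -9 ≤ -8 — holds.
#3 values -13 < -9 < -8 — holds.
#4 G = 14, C = -7; 14 ≥ -7 — holds.
#5 B * D = -2 * (-8) = 16, not 14 — does not hold.
#6 B = -2 lies in [-5, 2] — holds.
#7 14 = 4*3 + 2, so 4 does not divide 14 — does not hold.
#8 F = -13, H = -9; -13 < -9 — holds.

Constraints 5, 7 are violated.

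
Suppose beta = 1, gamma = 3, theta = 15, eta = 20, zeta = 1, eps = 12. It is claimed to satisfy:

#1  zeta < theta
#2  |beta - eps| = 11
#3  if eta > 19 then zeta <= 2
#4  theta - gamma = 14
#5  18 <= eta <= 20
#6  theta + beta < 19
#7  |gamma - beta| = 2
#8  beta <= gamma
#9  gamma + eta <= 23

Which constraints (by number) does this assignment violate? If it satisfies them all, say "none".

#1 zeta = 1, theta = 15; 1 < 15 — holds.
#2 |1 - 12| = 11 — holds.
#3 eta = 20 > 19, so we need zeta ≤ 2; zeta = 1 ≤ 2 — holds.
#4 theta - gamma = 15 - 3 = 12, not 14 — fails.
#5 eta = 20 lies in [18, 20] — holds.
#6 theta + beta = 15 + 1 = 16; 16 < 19 — holds.
#7 |3 - 1| = 2 — holds.
#8 beta = 1, gamma = 3; 1 ≤ 3 — holds.
#9 gamma + eta = 3 + 20 = 23; 23 ≤ 23 — holds.

Violated: 4.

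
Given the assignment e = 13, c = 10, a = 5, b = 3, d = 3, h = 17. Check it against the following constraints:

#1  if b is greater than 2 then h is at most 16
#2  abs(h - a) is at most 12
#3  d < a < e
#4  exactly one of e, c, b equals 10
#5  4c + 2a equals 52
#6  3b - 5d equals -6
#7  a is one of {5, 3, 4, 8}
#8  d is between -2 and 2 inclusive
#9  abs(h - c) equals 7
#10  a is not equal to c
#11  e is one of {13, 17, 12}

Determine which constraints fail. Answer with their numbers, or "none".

#1 b = 3 > 2, so we need h ≤ 16; but h = 17 > 16  ✘
#2 abs(17 - 5) = 12; 12 ≤ 12  ✔
#3 values 3 < 5 < 13  ✔
#4 e=13, c=10, b=3; 1 of them equals 10  ✔
#5 4c + 2a = 4(10) + 2(5) = 50, not 52  ✘
#6 3b - 5d = 3(3) - 5(3) = -6  ✔
#7 a = 5 is in {5, 3, 4, 8}  ✔
#8 d = 3 is outside [-2, 2]  ✘
#9 abs(17 - 10) = 7  ✔
#10 a = 5, c = 10; distinct  ✔
#11 e = 13 is in {13, 17, 12}  ✔

Constraints 1, 5, 8 do not hold.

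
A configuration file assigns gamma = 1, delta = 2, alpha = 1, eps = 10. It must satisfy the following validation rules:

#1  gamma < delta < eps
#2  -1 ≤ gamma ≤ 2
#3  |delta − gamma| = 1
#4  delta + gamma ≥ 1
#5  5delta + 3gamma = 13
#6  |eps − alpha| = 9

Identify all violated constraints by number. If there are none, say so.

The assignment satisfies every constraint.

#1 values 1 < 2 < 10 — satisfied.
#2 gamma = 1 lies in [-1, 2] — satisfied.
#3 |2 − 1| = 1 — satisfied.
#4 delta + gamma = 2 + 1 = 3; 3 ≥ 1 — satisfied.
#5 5delta + 3gamma = 5(2) + 3(1) = 13 — satisfied.
#6 |10 − 1| = 9 — satisfied.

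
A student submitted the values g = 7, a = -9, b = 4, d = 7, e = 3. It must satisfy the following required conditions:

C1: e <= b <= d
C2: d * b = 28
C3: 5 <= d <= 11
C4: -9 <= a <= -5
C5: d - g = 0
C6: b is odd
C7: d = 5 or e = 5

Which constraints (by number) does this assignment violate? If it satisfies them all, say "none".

C1: values 3 <= 4 <= 7  yes
C2: d * b = 7 * 4 = 28  yes
C3: d = 7 lies in [5, 11]  yes
C4: a = -9 lies in [-9, -5]  yes
C5: d - g = 7 - 7 = 0  yes
C6: b = 4 is even  no
C7: d = 7 ≠ 5 and e = 3 ≠ 5; both disjuncts false  no

The assignment fails constraints 6 and 7.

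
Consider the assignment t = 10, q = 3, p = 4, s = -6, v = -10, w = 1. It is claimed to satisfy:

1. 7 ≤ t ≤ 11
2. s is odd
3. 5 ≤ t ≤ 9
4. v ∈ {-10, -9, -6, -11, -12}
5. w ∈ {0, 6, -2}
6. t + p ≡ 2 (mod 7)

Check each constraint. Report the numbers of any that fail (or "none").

1. t = 10 lies in [7, 11] — satisfied.
2. s = -6 is even — violated.
3. t = 10 is outside [5, 9] — violated.
4. v = -10 is in {-10, -9, -6, -11, -12} — satisfied.
5. w = 1 is not in {0, 6, -2} — violated.
6. t + p = 14; 14 mod 7 = 0, not 2 — violated.

Violated: 2, 3, 5, 6.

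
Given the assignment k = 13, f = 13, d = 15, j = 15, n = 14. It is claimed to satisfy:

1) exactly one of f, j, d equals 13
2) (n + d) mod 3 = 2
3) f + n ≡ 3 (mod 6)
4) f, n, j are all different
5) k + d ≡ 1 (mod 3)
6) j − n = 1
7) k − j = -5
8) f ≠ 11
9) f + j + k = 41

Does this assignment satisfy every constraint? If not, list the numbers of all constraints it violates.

No — constraint 7 is not satisfied.

1) f=13, j=15, d=15; 1 of them equals 13 — satisfied.
2) n + d = 29; 29 mod 3 = 2 — satisfied.
3) f + n = 27; 27 mod 6 = 3 — satisfied.
4) values 13, 14, 15 are pairwise distinct — satisfied.
5) k + d = 28; 28 mod 3 = 1 — satisfied.
6) j − n = 15 − 14 = 1 — satisfied.
7) k − j = 13 − 15 = -2, not -5 — violated.
8) f = 13, and 13 ≠ 11 — satisfied.
9) f + j + k = 13 + 15 + 13 = 41 — satisfied.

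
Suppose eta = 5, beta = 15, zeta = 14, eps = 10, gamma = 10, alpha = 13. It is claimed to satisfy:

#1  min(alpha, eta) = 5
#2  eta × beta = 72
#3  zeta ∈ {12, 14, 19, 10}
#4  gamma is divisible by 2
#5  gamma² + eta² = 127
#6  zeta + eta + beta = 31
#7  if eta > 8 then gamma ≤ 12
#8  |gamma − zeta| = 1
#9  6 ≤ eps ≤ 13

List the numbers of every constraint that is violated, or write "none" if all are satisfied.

No — constraints 2, 5, 6, and 8 are not satisfied.

#1 min(13, 5) = 5  ✔
#2 eta × beta = 5 × 15 = 75, not 72  ✘
#3 zeta = 14 is in {12, 14, 19, 10}  ✔
#4 10 / 2 = 5, so 2 divides 10  ✔
#5 gamma² + eta² = 10² + 5² = 100 + 25 = 125, not 127  ✘
#6 zeta + eta + beta = 14 + 5 + 15 = 34, not 31  ✘
#7 eta = 5, not > 8; antecedent false, conditional vacuously true  ✔
#8 |10 − 14| = 4, not 1  ✘
#9 eps = 10 lies in [6, 13]  ✔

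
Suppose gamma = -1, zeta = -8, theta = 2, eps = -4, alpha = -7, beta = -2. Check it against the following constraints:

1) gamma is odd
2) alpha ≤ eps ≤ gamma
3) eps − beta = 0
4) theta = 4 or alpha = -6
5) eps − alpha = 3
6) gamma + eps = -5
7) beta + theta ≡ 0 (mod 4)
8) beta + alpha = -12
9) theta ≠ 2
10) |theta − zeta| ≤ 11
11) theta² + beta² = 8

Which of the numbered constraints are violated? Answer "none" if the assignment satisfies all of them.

1) gamma = -1 is odd  yes
2) values -7 ≤ -4 ≤ -1  yes
3) eps − beta = -4 − (-2) = -2, not 0  no
4) theta = 2 ≠ 4 and alpha = -7 ≠ -6; both disjuncts false  no
5) eps − alpha = -4 − (-7) = 3  yes
6) gamma + eps = -1 + (-4) = -5  yes
7) beta + theta = 0; 0 mod 4 = 0  yes
8) beta + alpha = -2 + (-7) = -9, not -12  no
9) theta = 2, but 2 is required to differ  no
10) |2 − (-8)| = 10; 10 ≤ 11  yes
11) theta² + beta² = 2² + (-2)² = 4 + 4 = 8  yes

No — constraints 3, 4, 8, 9 are not satisfied.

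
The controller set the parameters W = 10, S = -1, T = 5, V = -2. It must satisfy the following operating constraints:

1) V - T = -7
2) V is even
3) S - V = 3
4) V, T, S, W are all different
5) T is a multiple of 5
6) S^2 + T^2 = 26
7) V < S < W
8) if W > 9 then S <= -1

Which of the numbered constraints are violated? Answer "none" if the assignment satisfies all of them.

Constraint 3 is violated.

1) V - T = -2 - 5 = -7 — satisfied.
2) V = -2 is even — satisfied.
3) S - V = -1 - (-2) = 1, not 3 — violated.
4) values -2, 5, -1, 10 are pairwise distinct — satisfied.
5) 5 / 5 = 1, so 5 divides 5 — satisfied.
6) S^2 + T^2 = (-1)^2 + 5^2 = 1 + 25 = 26 — satisfied.
7) values -2 < -1 < 10 — satisfied.
8) W = 10 > 9, so we need S ≤ -1; S = -1 ≤ -1 — satisfied.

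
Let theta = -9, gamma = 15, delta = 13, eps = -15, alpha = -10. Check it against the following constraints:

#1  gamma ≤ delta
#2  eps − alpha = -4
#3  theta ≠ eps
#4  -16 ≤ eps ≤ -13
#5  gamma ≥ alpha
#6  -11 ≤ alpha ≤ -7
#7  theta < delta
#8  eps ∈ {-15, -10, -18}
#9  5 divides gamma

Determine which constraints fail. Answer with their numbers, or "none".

Constraints 1 and 2 are violated.

#1 gamma = 15, delta = 13; 15 > 13 (want ≤)  FAIL
#2 eps − alpha = -15 − (-10) = -5, not -4  FAIL
#3 theta = -9, eps = -15; distinct  OK
#4 eps = -15 lies in [-16, -13]  OK
#5 gamma = 15, alpha = -10; 15 ≥ -10  OK
#6 alpha = -10 lies in [-11, -7]  OK
#7 theta = -9, delta = 13; -9 < 13  OK
#8 eps = -15 is in {-15, -10, -18}  OK
#9 15 / 5 = 3, so 5 divides 15  OK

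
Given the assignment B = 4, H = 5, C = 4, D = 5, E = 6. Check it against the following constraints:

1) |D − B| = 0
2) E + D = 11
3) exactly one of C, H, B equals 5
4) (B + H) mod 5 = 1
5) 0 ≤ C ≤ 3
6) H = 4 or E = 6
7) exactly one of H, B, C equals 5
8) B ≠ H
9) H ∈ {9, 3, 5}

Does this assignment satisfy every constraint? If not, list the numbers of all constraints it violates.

1) |5 − 4| = 1, not 0 — violated.
2) E + D = 6 + 5 = 11 — satisfied.
3) C=4, H=5, B=4; 1 of them equals 5 — satisfied.
4) B + H = 9; 9 mod 5 = 4, not 1 — violated.
5) C = 4 is outside [0, 3] — violated.
6) H = 5 ≠ 4, but E = 6 = 6 (second disjunct) — satisfied.
7) H=5, B=4, C=4; 1 of them equals 5 — satisfied.
8) B = 4, H = 5; distinct — satisfied.
9) H = 5 is in {9, 3, 5} — satisfied.

Constraints 1, 4, 5 do not hold.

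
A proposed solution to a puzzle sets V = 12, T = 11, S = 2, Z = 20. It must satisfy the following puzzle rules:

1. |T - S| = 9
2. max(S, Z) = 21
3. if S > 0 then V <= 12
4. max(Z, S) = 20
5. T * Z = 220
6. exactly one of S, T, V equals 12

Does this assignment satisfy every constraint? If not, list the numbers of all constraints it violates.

Constraint 2 is violated.

1. |11 - 2| = 9  ✔
2. max(2, 20) = 20, not 21  ✘
3. S = 2 > 0, so we need V ≤ 12; V = 12 ≤ 12  ✔
4. max(20, 2) = 20  ✔
5. T * Z = 11 * 20 = 220  ✔
6. S=2, T=11, V=12; 1 of them equals 12  ✔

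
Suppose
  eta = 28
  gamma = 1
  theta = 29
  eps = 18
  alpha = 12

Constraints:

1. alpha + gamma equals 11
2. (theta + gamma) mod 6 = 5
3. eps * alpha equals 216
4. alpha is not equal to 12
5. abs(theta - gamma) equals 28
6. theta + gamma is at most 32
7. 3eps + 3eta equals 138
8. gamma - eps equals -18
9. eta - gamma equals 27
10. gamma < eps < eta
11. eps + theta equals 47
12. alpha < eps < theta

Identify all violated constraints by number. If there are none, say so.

1. alpha + gamma = 12 + 1 = 13, not 11  ✘
2. theta + gamma = 30; 30 mod 6 = 0, not 5  ✘
3. eps * alpha = 18 * 12 = 216  ✔
4. alpha = 12, but 12 is required to differ  ✘
5. abs(29 - 1) = 28  ✔
6. theta + gamma = 29 + 1 = 30; 30 ≤ 32  ✔
7. 3eps + 3eta = 3(18) + 3(28) = 138  ✔
8. gamma - eps = 1 - 18 = -17, not -18  ✘
9. eta - gamma = 28 - 1 = 27  ✔
10. values 1 < 18 < 28  ✔
11. eps + theta = 18 + 29 = 47  ✔
12. values 12 < 18 < 29  ✔

Constraints 1, 2, 4, and 8 do not hold.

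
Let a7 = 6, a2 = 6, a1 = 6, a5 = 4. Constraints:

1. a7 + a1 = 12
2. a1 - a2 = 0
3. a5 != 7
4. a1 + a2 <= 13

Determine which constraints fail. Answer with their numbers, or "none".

None — every constraint holds.

1. a7 + a1 = 6 + 6 = 12 — OK.
2. a1 - a2 = 6 - 6 = 0 — OK.
3. a5 = 4, and 4 ≠ 7 — OK.
4. a1 + a2 = 6 + 6 = 12; 12 ≤ 13 — OK.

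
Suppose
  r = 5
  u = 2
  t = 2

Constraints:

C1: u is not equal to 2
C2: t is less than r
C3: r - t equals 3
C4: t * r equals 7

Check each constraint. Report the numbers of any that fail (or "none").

Violated: 1, 4.

C1: u = 2, but 2 is required to differ — violated.
C2: t = 2, r = 5; 2 < 5 — satisfied.
C3: r - t = 5 - 2 = 3 — satisfied.
C4: t * r = 2 * 5 = 10, not 7 — violated.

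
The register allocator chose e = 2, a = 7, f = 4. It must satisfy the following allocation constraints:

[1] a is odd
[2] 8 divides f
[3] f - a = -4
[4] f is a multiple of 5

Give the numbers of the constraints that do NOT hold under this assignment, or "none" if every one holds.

Violated: 2, 3, and 4.

[1] a = 7 is odd  holds
[2] 4 = 8*0 + 4, so 8 does not divide 4  fails
[3] f - a = 4 - 7 = -3, not -4  fails
[4] 4 = 5*0 + 4, so 5 does not divide 4  fails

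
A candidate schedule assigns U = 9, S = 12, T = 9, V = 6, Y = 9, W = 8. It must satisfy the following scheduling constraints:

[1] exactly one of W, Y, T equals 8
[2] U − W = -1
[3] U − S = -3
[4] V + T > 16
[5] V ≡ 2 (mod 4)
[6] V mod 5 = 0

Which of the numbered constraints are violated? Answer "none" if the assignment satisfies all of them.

Constraints 2, 4, and 6 are violated.

[1] W=8, Y=9, T=9; 1 of them equals 8 — OK.
[2] U − W = 9 − 8 = 1, not -1 — violated.
[3] U − S = 9 − 12 = -3 — OK.
[4] V + T = 6 + 9 = 15; 15 ≤ 16, bound 16 not met — violated.
[5] 6 mod 4 = 2 — OK.
[6] 6 mod 5 = 1, not 0 — violated.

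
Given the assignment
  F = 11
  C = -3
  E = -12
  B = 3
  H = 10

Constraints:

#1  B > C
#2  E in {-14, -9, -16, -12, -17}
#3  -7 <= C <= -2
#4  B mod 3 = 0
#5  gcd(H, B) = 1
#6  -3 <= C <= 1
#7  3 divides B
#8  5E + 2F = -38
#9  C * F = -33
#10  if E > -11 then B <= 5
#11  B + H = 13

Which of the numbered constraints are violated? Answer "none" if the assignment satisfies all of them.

All constraints are satisfied.

#1 B = 3, C = -3; 3 > -3 — OK.
#2 E = -12 is in {-14, -9, -16, -12, -17} — OK.
#3 C = -3 lies in [-7, -2] — OK.
#4 3 mod 3 = 0 — OK.
#5 gcd(10, 3) = 1 — OK.
#6 C = -3 lies in [-3, 1] — OK.
#7 3 / 3 = 1, so 3 divides 3 — OK.
#8 5E + 2F = 5(-12) + 2(11) = -38 — OK.
#9 C * F = -3 * 11 = -33 — OK.
#10 E = -12, not > -11; antecedent false, conditional vacuously true — OK.
#11 B + H = 3 + 10 = 13 — OK.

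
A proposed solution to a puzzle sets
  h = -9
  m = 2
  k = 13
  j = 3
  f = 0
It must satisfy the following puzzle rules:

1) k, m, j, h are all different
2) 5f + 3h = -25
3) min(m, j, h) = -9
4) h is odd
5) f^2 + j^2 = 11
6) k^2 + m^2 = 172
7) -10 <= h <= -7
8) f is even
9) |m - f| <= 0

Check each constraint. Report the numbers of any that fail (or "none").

1) values 13, 2, 3, -9 are pairwise distinct  true
2) 5f + 3h = 5(0) + 3(-9) = -27, not -25  false
3) min(2, 3, -9) = -9  true
4) h = -9 is odd  true
5) f^2 + j^2 = 0^2 + 3^2 = 0 + 9 = 9, not 11  false
6) k^2 + m^2 = 13^2 + 2^2 = 169 + 4 = 173, not 172  false
7) h = -9 lies in [-10, -7]  true
8) f = 0 is even  true
9) |2 - 0| = 2; 2 > 0, exceeds bound 0  false

The assignment fails constraints 2, 5, 6, and 9.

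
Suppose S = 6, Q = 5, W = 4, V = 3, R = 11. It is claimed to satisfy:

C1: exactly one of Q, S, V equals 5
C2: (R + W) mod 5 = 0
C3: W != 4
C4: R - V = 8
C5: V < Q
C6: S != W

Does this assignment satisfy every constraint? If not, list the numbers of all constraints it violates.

C1: Q=5, S=6, V=3; 1 of them equals 5  true
C2: R + W = 15; 15 mod 5 = 0  true
C3: W = 4, but 4 is required to differ  false
C4: R - V = 11 - 3 = 8  true
C5: V = 3, Q = 5; 3 < 5  true
C6: S = 6, W = 4; distinct  true

Constraint 3 is violated.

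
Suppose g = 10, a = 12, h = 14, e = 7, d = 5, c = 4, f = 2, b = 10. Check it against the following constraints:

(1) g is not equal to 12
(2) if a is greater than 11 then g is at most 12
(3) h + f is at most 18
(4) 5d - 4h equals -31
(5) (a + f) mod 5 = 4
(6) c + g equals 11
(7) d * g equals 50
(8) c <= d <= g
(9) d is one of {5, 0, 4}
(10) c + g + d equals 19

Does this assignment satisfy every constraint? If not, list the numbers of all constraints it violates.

Constraint 6 is violated.

(1) g = 10, and 10 ≠ 12 — satisfied.
(2) a = 12 > 11, so we need g ≤ 12; g = 10 ≤ 12 — satisfied.
(3) h + f = 14 + 2 = 16; 16 ≤ 18 — satisfied.
(4) 5d - 4h = 5(5) - 4(14) = -31 — satisfied.
(5) a + f = 14; 14 mod 5 = 4 — satisfied.
(6) c + g = 4 + 10 = 14, not 11 — violated.
(7) d * g = 5 * 10 = 50 — satisfied.
(8) values 4 <= 5 <= 10 — satisfied.
(9) d = 5 is in {5, 0, 4} — satisfied.
(10) c + g + d = 4 + 10 + 5 = 19 — satisfied.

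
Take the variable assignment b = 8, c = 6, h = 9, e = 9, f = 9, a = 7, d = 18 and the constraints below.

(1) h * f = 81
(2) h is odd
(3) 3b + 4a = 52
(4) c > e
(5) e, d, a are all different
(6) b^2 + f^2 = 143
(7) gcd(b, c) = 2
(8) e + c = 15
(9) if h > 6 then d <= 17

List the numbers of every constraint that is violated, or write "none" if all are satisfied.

(1) h * f = 9 * 9 = 81  OK
(2) h = 9 is odd  OK
(3) 3b + 4a = 3(8) + 4(7) = 52  OK
(4) c = 6, e = 9; 6 ≤ 9 (want >)  FAIL
(5) values 9, 18, 7 are pairwise distinct  OK
(6) b^2 + f^2 = 8^2 + 9^2 = 64 + 81 = 145, not 143  FAIL
(7) gcd(8, 6) = 2  OK
(8) e + c = 9 + 6 = 15  OK
(9) h = 9 > 6, so we need d ≤ 17; but d = 18 > 17  FAIL

No — constraints 4, 6, 9 are not satisfied.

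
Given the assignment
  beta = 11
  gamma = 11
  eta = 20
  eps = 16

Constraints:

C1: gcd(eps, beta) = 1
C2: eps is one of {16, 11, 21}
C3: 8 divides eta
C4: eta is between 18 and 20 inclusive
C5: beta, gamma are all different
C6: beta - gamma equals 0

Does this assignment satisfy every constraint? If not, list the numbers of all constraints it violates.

The assignment fails constraints 3 and 5.

C1: gcd(16, 11) = 1 — holds.
C2: eps = 16 is in {16, 11, 21} — holds.
C3: 20 = 8*2 + 4, so 8 does not divide 20 — fails.
C4: eta = 20 lies in [18, 20] — holds.
C5: beta = gamma = 11, not all different — fails.
C6: beta - gamma = 11 - 11 = 0 — holds.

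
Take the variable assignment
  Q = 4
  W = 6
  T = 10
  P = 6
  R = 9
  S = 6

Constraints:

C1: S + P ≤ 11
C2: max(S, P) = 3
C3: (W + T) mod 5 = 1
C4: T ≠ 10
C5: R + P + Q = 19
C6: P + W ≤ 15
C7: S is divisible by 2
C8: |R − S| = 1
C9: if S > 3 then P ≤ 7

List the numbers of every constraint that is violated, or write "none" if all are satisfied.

The assignment fails constraints 1, 2, 4, 8.

C1: S + P = 6 + 6 = 12; 12 > 11, bound 11 not met  FAIL
C2: max(6, 6) = 6, not 3  FAIL
C3: W + T = 16; 16 mod 5 = 1  OK
C4: T = 10, but 10 is required to differ  FAIL
C5: R + P + Q = 9 + 6 + 4 = 19  OK
C6: P + W = 6 + 6 = 12; 12 ≤ 15  OK
C7: 6 / 2 = 3, so 2 divides 6  OK
C8: |9 − 6| = 3, not 1  FAIL
C9: S = 6 > 3, so we need P ≤ 7; P = 6 ≤ 7  OK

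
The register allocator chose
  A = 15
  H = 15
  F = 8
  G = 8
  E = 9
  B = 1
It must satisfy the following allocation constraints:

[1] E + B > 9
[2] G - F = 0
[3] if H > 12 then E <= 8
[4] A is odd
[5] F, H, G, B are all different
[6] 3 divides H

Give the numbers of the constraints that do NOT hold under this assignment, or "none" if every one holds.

Constraints 3 and 5 do not hold.

[1] E + B = 9 + 1 = 10; 10 > 9 — holds.
[2] G - F = 8 - 8 = 0 — holds.
[3] H = 15 > 12, so we need E ≤ 8; but E = 9 > 8 — fails.
[4] A = 15 is odd — holds.
[5] F = G = 8, not all different — fails.
[6] 15 / 3 = 5, so 3 divides 15 — holds.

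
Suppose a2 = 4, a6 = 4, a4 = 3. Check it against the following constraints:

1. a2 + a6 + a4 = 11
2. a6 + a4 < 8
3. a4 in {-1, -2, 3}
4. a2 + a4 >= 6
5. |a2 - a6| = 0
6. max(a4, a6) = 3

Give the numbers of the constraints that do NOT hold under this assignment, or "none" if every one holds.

1. a2 + a6 + a4 = 4 + 4 + 3 = 11 — OK.
2. a6 + a4 = 4 + 3 = 7; 7 < 8 — OK.
3. a4 = 3 is in {-1, -2, 3} — OK.
4. a2 + a4 = 4 + 3 = 7; 7 ≥ 6 — OK.
5. |4 - 4| = 0 — OK.
6. max(3, 4) = 4, not 3 — violated.

Constraint 6 is violated.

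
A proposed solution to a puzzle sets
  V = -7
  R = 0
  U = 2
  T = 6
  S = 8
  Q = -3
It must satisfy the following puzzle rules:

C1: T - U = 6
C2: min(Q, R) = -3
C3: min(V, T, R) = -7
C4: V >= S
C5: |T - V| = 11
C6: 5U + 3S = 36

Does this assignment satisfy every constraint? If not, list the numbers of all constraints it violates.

Constraints 1, 4, 5, 6 do not hold.

C1: T - U = 6 - 2 = 4, not 6  ✘
C2: min(-3, 0) = -3  ✔
C3: min(-7, 6, 0) = -7  ✔
C4: V = -7, S = 8; -7 < 8 (want ≥)  ✘
C5: |6 - (-7)| = 13, not 11  ✘
C6: 5U + 3S = 5(2) + 3(8) = 34, not 36  ✘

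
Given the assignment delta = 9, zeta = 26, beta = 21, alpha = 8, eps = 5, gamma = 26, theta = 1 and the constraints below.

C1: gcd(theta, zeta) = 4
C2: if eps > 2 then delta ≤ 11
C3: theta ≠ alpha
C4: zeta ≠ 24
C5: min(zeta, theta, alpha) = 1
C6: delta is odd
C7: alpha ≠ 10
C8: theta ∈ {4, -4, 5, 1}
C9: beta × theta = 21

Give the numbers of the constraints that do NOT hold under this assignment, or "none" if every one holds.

C1: gcd(1, 26) = 1, not 4  false
C2: eps = 5 > 2, so we need delta ≤ 11; delta = 9 ≤ 11  true
C3: theta = 1, alpha = 8; distinct  true
C4: zeta = 26, and 26 ≠ 24  true
C5: min(26, 1, 8) = 1  true
C6: delta = 9 is odd  true
C7: alpha = 8, and 8 ≠ 10  true
C8: theta = 1 is in {4, -4, 5, 1}  true
C9: beta × theta = 21 × 1 = 21  true

Violated: 1.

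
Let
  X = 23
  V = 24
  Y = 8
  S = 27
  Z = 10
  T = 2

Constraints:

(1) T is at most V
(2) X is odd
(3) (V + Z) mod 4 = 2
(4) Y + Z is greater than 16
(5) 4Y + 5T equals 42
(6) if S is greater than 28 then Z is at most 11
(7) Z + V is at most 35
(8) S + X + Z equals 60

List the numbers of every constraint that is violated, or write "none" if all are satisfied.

(1) T = 2, V = 24; 2 ≤ 24  holds
(2) X = 23 is odd  holds
(3) V + Z = 34; 34 mod 4 = 2  holds
(4) Y + Z = 8 + 10 = 18; 18 > 16  holds
(5) 4Y + 5T = 4(8) + 5(2) = 42  holds
(6) S = 27, not > 28; antecedent false, conditional vacuously true  holds
(7) Z + V = 10 + 24 = 34; 34 ≤ 35  holds
(8) S + X + Z = 27 + 23 + 10 = 60  holds

The assignment satisfies every constraint.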